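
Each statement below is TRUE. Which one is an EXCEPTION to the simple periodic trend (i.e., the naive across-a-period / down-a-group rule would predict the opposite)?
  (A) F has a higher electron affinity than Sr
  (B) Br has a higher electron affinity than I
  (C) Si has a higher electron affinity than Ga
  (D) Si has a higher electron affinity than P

(D)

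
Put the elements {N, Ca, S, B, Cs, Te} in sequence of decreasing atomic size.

Cs > Ca > Te > S > B > N

B is in period 2, group 13; N is in period 2, group 15; S is in period 3, group 16; Ca is in period 4, group 2; Te is in period 5, group 16; Cs is in period 6, group 1.
Atomic radius shrinks across a period as nuclear charge pulls the same shell inward, and grows down a group as new shells are added.
Neither a single period nor a single group — weigh both effects.
B > N: both are in period 2; the period trend gives B the larger value.
S > B: the two effects oppose for this pair; the down-group effect wins (103 vs 85 pm).
Te > S: Te sits below S in group 16, so the down-group effect alone puts Te larger.
Ca > Te: period and group pull opposite ways; the across-period shift dominates (171 vs 136 pm).
Cs > Ca: both effects reinforce here, so Cs is clearly the larger of the two.
For reference (pm): B 85, N 71, S 103, Ca 171, Te 136, Cs 232.
So from largest to smallest: Cs > Ca > Te > S > B > N.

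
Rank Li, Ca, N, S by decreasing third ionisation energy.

The third ionization energy removes an electron from the +2 ion. For each element: Li²⁺ is already 1 electron into the core; Ca²⁺ is the bare [Ar] core; N²⁺ still has 3 valence electrons; S²⁺ still has 4 valence electrons.
Breaking into a closed-shell core is much more expensive than removing a leftover valence electron — Ca and Li have the largest IE_3 here.
Valence configurations: N²⁺ [He]2s²2p¹, S²⁺ [Ne]3s²3p².
The numbers (kJ/mol): Li 11815, Ca 4912, N 4578, S 3357.
Putting it together, IE_3: S < N < Ca < Li.

Li > Ca > N > S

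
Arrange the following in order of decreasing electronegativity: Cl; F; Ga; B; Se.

B is in period 2, group 13; F is in period 2, group 17; Cl is in period 3, group 17; Ga is in period 4, group 13; Se is in period 4, group 16.
Atoms toward the upper right of the periodic table pull bonding electrons most strongly.
Neither a single period nor a single group — weigh both effects.
B > Ga: they share group 13; the group trend gives B the larger value.
Se > B: the two effects oppose for this pair; the across-period effect wins (2.55 vs 2.04).
Cl > Se: both effects reinforce here, so Cl is clearly the higher of the two.
F > Cl: they share group 17; the group trend gives F the larger value.
Tabulated electronegativity (Pauling): B 2.04, F 3.98, Cl 3.16, Ga 1.81, Se 2.55.
So from highest to lowest: F > Cl > Se > B > Ga.

F > Cl > Se > B > Ga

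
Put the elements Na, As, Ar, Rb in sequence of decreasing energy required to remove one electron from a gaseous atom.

Across a period the outer electron is held more tightly (higher IE₁); down a group it sits in a higher shell, more shielded, and comes off more easily.
Neither a single period nor a single group — weigh both effects.
Na > Rb: Na sits above Rb in group 1, so the down-group effect alone puts Na higher.
As > Na: period and group pull opposite ways; the across-period shift dominates (947 vs 496 kJ/mol).
Ar > As: both effects reinforce here, so Ar is clearly the higher of the two.
Approximate values (kJ/mol): Na 496, Ar 1521, As 947, Rb 403.
So from highest to lowest: Ar > As > Na > Rb.

Ar > As > Na > Rb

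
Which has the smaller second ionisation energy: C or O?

C

Consider each +1 ion: C⁺ still has 3 valence electrons; O⁺ still has 5 valence electrons.
All are still removing valence electrons, so compare the +1 ions as you would atoms: IE_2 generally rises across a period (higher Z_eff) and falls down a group (larger shell), subject to the usual subshell exceptions.
Valence configurations: C⁺ [He]2s²2p¹, O⁺ [He]2s²2p³.
Tabulated IE_2 (kJ/mol): C 2353, O 3388.
Overall IE_2 order: C < O.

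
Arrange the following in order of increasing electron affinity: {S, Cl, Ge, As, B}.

B < As < Ge < S < Cl

B is in period 2, group 13; S is in period 3, group 16; Cl is in period 3, group 17; Ge is in period 4, group 14; As is in period 4, group 15.
Adding an electron releases more energy for atoms nearer the top right (short of the noble gases).
Here both period and group differ, so the two effects have to be weighed against each other.
As > B: period and group pull opposite ways; the across-period shift dominates (78 vs 27 kJ/mol).
Ge > As: this pair runs against the simple trend — see the exception note.
S > Ge: both effects reinforce here, so S is clearly the higher of the two.
Cl > S: Cl lies to the right of S in period 3, so the across-period effect alone puts Cl higher.
Note the exception: Ge has a higher electron affinity than As, contrary to the simple trend — adding an electron to As's half-filled 4p³ is unfavourable, so Ge (4p²) has the more exothermic EA.
Tabulated electron affinity (kJ/mol): B 27, S 200, Cl 349, Ge 119, As 78.
So from lowest to highest: B < As < Ge < S < Cl.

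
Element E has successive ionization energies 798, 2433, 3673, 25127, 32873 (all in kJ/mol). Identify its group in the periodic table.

Group 13

Look for the largest jump between consecutive ionization energies: IE4/IE3 ≈ 6.8, far larger than any earlier ratio.
That jump marks the point where a core electron is being removed. So the atom has 3 valence electrons.
A main-group element with 3 valence electrons is in group 13.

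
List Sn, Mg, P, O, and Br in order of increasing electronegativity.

O is in period 2, group 16; Mg is in period 3, group 2; P is in period 3, group 15; Br is in period 4, group 17; Sn is in period 5, group 14.
EN rises left→right (higher Z_eff, smaller atoms) and falls top→bottom (larger, more shielded atoms).
Here both period and group differ, so the two effects have to be weighed against each other.
Sn > Mg: period and group pull opposite ways; the across-period shift dominates (1.96 vs 1.31).
P > Sn: both effects reinforce here, so P is clearly the higher of the two.
Br > P: period and group pull opposite ways; the across-period shift dominates (2.96 vs 2.19).
O > Br: period and group pull opposite ways; the down-group shift dominates (3.44 vs 2.96).
For reference (Pauling): O 3.44, Mg 1.31, P 2.19, Br 2.96, Sn 1.96.
So from lowest to highest: Mg < Sn < P < Br < O.

Mg < Sn < P < Br < O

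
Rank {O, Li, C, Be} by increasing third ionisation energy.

After 2 electrons have been removed, what remains? O²⁺ still has 4 valence electrons; Li²⁺ is already 1 electron into the core; C²⁺ still has 2 valence electrons; Be²⁺ is the bare [He] core.
Core electrons are held far more tightly than valence electrons, so Li and Be top the IE_3 order.
Valence configurations: O²⁺ [He]2s²2p², C²⁺ [He]2s².
Tabulated IE_3 (kJ/mol): O 5300, Li 11815, C 4620, Be 14849.
Hence IE_3: C < O < Li < Be.

C < O < Li < Be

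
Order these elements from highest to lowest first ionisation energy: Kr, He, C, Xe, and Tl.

IE₁ increases left→right with effective nuclear charge and decreases top→bottom as the valence shell moves farther out.
Neither a single period nor a single group — weigh both effects.
C > Tl: relative to Tl, both the across-period and down-group shifts push C's first ionization energy up.
Xe > C: the two effects oppose for this pair; the across-period effect wins (1170 vs 1086 kJ/mol).
Kr > Xe: Kr sits above Xe in group 18, so the down-group effect alone puts Kr higher.
He > Kr: they share group 18; the group trend gives He the larger value.
For reference (kJ/mol): He 2372, C 1086, Kr 1351, Xe 1170, Tl 589.
So from highest to lowest: He > Kr > Xe > C > Tl.

He > Kr > Xe > C > Tl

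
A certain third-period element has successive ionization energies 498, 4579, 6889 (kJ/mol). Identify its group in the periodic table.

Look for the largest jump between consecutive ionization energies: IE2/IE1 ≈ 9.2, far larger than any earlier ratio.
That jump marks the point where a core electron is being removed. So the atom has 1 valence electron.
A main-group element with 1 valence electron is in group 1.

Group 1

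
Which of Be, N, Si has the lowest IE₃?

The third ionization energy removes an electron from the +2 ion. For each element: Be²⁺ is the bare [He] core; N²⁺ still has 3 valence electrons; Si²⁺ still has 2 valence electrons.
Pulling an electron out of a noble-gas core costs far more than removing a remaining valence electron, so Be sits at the high end of IE_3.
Valence configurations: N²⁺ [He]2s²2p¹, Si²⁺ [Ne]3s².
Approximate IE_3 values (kJ/mol): Be 14849, N 4578, Si 3232.
Overall IE_3 order: Si < N < Be.

Si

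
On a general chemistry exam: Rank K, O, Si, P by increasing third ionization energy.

IE_3 is the cost of taking one more electron from the +2 cation: K²⁺ is already 1 electron into the core; O²⁺ still has 4 valence electrons; Si²⁺ still has 2 valence electrons; P²⁺ still has 3 valence electrons.
Usually core removal costs more than valence removal, but here the competition is close: a tightly held n=2 valence electron can cost more to remove than an n=3 core electron, so the actual values have to decide it.
Valence configurations: O²⁺ [He]2s²2p², Si²⁺ [Ne]3s², P²⁺ [Ne]3s²3p¹.
P²⁺ loses a lone 3p electron whereas Si²⁺ must break into a filled 3s² pair, so IE_3(Si) > IE_3(P) even though P has the higher nuclear charge.
The numbers (kJ/mol): K 4420, O 5300, Si 3232, P 2914.
So the third ionization energies run P < Si < K < O.

P < Si < K < O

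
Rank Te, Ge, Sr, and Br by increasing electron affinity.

Sr < Ge < Te < Br

Adding an electron releases more energy for atoms nearer the top right (short of the noble gases).
Neither a single period nor a single group — weigh both effects.
Ge > Sr: relative to Sr, both the across-period and down-group shifts push Ge's electron affinity up.
Te > Ge: period and group pull opposite ways; the across-period shift dominates (190 vs 119 kJ/mol).
Br > Te: both effects reinforce here, so Br is clearly the higher of the two.
Approximate values (kJ/mol): Ge 119, Br 325, Sr 5, Te 190.
So from lowest to highest: Sr < Ge < Te < Br.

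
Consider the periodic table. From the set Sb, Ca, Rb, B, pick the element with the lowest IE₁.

B is in period 2, group 13; Ca is in period 4, group 2; Rb is in period 5, group 1; Sb is in period 5, group 15.
Removing the outermost electron gets harder across a period and easier down a group.
These span different periods and groups, so the two trends combine.
Ca > Rb: both effects reinforce here, so Ca is clearly the higher of the two.
B > Ca: relative to Ca, both the across-period and down-group shifts push B's first ionization energy up.
Sb > B: the two effects oppose for this pair; the across-period effect wins (831 vs 801 kJ/mol).
Tabulated first ionization energy (kJ/mol): B 801, Ca 590, Rb 403, Sb 831.
The lowest IE₁ among these belongs to Rb.

Rb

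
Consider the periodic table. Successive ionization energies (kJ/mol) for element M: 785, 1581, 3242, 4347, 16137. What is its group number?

Look for the largest jump between consecutive ionization energies: IE5/IE4 ≈ 3.7, far larger than any earlier ratio.
That jump marks the point where a core electron is being removed. So the atom has 4 valence electrons.
A main-group element with 4 valence electrons is in group 14.

Group 14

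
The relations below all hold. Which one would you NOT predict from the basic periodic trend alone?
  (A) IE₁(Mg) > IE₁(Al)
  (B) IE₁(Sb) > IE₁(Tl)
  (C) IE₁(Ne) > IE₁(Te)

(A)

The general trend: first ionisation energy increases across a period and decreases down a group.
(A) Mg (period 3, group 2) vs Al (period 3, group 13): the stated order contradicts the simple trend.
(B) Sb (period 5, group 15) vs Tl (period 6, group 13): the stated order agrees with the simple trend.
(C) Ne (period 2, group 18) vs Te (period 5, group 16): the stated order agrees with the simple trend.
The exception is (A): Al's single 3p electron is easier to remove than one from Mg's filled 3s².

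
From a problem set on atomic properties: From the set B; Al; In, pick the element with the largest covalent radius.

In

B is in period 2, group 13; Al is in period 3, group 13; In is in period 5, group 13.
Moving right in a period, electrons are added to the same shell under a stronger nuclear pull, so atoms get smaller; moving down, a new shell is opened and atoms get larger.
All are in group 13, so atomic radius increases down the group.
The largest covalent radius among these belongs to In.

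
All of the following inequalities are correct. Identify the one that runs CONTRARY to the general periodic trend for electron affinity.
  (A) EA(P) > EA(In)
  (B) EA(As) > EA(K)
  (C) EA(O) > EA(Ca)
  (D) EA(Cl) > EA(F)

(D)

The general trend: electron affinity increases across a period and decreases down a group.
(A) P (period 3, group 15) vs In (period 5, group 13): the stated order agrees with the simple trend.
(B) As (period 4, group 15) vs K (period 4, group 1): the stated order agrees with the simple trend.
(C) O (period 2, group 16) vs Ca (period 4, group 2): the stated order agrees with the simple trend.
(D) Cl (period 3, group 17) vs F (period 2, group 17): the stated order contradicts the simple trend.
The exception is (D): F's small 2p subshell makes the incoming electron feel strong e⁻–e⁻ repulsion, so Cl actually releases more energy on gaining an electron.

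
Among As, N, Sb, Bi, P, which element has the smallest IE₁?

Bi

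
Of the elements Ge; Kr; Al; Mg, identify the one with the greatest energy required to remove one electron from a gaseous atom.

Kr

IE₁ increases left→right with effective nuclear charge and decreases top→bottom as the valence shell moves farther out.
Neither a single period nor a single group — weigh both effects.
Mg > Al: this pair runs against the simple trend — see the exception note.
Ge > Mg: the two effects oppose for this pair; the across-period effect wins (762 vs 738 kJ/mol).
Kr > Ge: both are in period 4; the period trend gives Kr the larger value.
Note the exception: Mg has a higher first ionization energy than Al, contrary to the simple trend — Al's single 3p electron is easier to remove than one from Mg's filled 3s².
For reference (kJ/mol): Mg 738, Al 578, Ge 762, Kr 1351.
The greatest energy required to remove one electron from a gaseous atom among these belongs to Kr.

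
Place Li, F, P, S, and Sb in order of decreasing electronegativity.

F, S, P, Sb, Li

Li is in period 2, group 1; F is in period 2, group 17; P is in period 3, group 15; S is in period 3, group 16; Sb is in period 5, group 15.
Atoms toward the upper right of the periodic table pull bonding electrons most strongly.
Here both period and group differ, so the two effects have to be weighed against each other.
Sb > Li: the two effects oppose for this pair; the across-period effect wins (2.05 vs 0.98).
P > Sb: P sits above Sb in group 15, so the down-group effect alone puts P higher.
S > P: both are in period 3; the period trend gives S the larger value.
F > S: both effects reinforce here, so F is clearly the higher of the two.
Tabulated electronegativity (Pauling): Li 0.98, F 3.98, P 2.19, S 2.58, Sb 2.05.
So from highest to lowest: F > S > P > Sb > Li.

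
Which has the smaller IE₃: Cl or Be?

Cl

After 2 electrons have been removed, what remains? Cl²⁺ still has 5 valence electrons; Be²⁺ is the bare [He] core.
Pulling an electron out of a noble-gas core costs far more than removing a remaining valence electron, so Be sits at the high end of IE_3.
Tabulated IE_3 (kJ/mol): Cl 3822, Be 14849.
Putting it together, IE_3: Cl < Be.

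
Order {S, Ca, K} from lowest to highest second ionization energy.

Ca < S < K

Consider each +1 ion: S⁺ still has 5 valence electrons; Ca⁺ still has 1 valence electron; K⁺ is the bare [Ar] core.
Pulling an electron out of a noble-gas core costs far more than removing a remaining valence electron, so K sits at the high end of IE_2.
Valence configurations: S⁺ [Ne]3s²3p³, Ca⁺ [Ar]4s¹.
Tabulated IE_2 (kJ/mol): S 2252, Ca 1145, K 3052.
So the second ionization energies run Ca < S < K.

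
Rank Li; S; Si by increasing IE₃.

Si < S < Li

Consider each +2 ion: Li²⁺ is already 1 electron into the core; S²⁺ still has 4 valence electrons; Si²⁺ still has 2 valence electrons.
Pulling an electron out of a noble-gas core costs far more than removing a remaining valence electron, so Li sits at the high end of IE_3.
Valence configurations: S²⁺ [Ne]3s²3p², Si²⁺ [Ne]3s².
Tabulated IE_3 (kJ/mol): Li 11815, S 3357, Si 3232.
So the third ionization energies run Si < S < Li.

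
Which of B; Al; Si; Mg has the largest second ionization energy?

B

Consider each +1 ion: B⁺ still has 2 valence electrons; Al⁺ still has 2 valence electrons; Si⁺ still has 3 valence electrons; Mg⁺ still has 1 valence electron.
All are still removing valence electrons, so compare the +1 ions as you would atoms: IE_2 generally rises across a period (higher Z_eff) and falls down a group (larger shell), subject to the usual subshell exceptions.
Valence configurations: B⁺ [He]2s², Al⁺ [Ne]3s², Si⁺ [Ne]3s²3p¹, Mg⁺ [Ne]3s¹.
Si⁺ loses a lone 3p electron whereas Al⁺ must break into a filled 3s² pair, so IE_2(Al) > IE_2(Si) even though Si has the higher nuclear charge.
Approximate IE_2 values (kJ/mol): B 2427, Al 1817, Si 1577, Mg 1451.
Putting it together, IE_2: Mg < Si < Al < B.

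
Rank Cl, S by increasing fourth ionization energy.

Consider each +3 ion: Cl³⁺ still has 4 valence electrons; S³⁺ still has 3 valence electrons.
All are still removing valence electrons, so compare the +3 ions as you would atoms: IE_4 generally rises across a period (higher Z_eff) and falls down a group (larger shell), subject to the usual subshell exceptions.
Valence configurations: Cl³⁺ [Ne]3s²3p², S³⁺ [Ne]3s²3p¹.
Tabulated IE_4 (kJ/mol): Cl 5159, S 4556.
So the fourth ionization energies run S < Cl.

S, Cl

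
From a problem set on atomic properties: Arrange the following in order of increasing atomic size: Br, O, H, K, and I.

H < O < Br < I < K

H is in period 1, group 1; O is in period 2, group 16; K is in period 4, group 1; Br is in period 4, group 17; I is in period 5, group 17.
Radius decreases left→right (rising Z_eff, same n) and increases top→bottom (higher n).
These span different periods and groups, so the two trends combine.
O > H: the two effects oppose for this pair; the down-group effect wins (63 vs 32 pm).
Br > O: period and group pull opposite ways; the down-group shift dominates (114 vs 63 pm).
I > Br: they share group 17; the group trend gives I the larger value.
K > I: period and group pull opposite ways; the across-period shift dominates (196 vs 133 pm).
For reference (pm): H 32, O 63, K 196, Br 114, I 133.
So from smallest to largest: H < O < Br < I < K.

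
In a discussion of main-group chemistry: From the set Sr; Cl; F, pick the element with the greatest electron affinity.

F is in period 2, group 17; Cl is in period 3, group 17; Sr is in period 5, group 2.
EA tends to increase across a period and decrease down a group, though the pattern is less regular than for IE or radius.
Here both period and group differ, so the two effects have to be weighed against each other.
F > Sr: relative to Sr, both the across-period and down-group shifts push F's electron affinity up.
Cl > F: this pair runs against the simple trend — see the exception note.
Note the exception: Cl has a higher electron affinity than F, contrary to the simple trend — F's small 2p subshell makes the incoming electron feel strong e⁻–e⁻ repulsion, so Cl actually releases more energy on gaining an electron.
Tabulated electron affinity (kJ/mol): F 328, Cl 349, Sr 5.
The greatest electron affinity among these belongs to Cl.

Cl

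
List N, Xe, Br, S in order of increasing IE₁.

S < Br < Xe < N

N is in period 2, group 15; S is in period 3, group 16; Br is in period 4, group 17; Xe is in period 5, group 18.
Across a period the outer electron is held more tightly (higher IE₁); down a group it sits in a higher shell, more shielded, and comes off more easily.
These sit on a diagonal, where the across-period and down-group effects partly cancel.
Br > S: the two effects oppose for this pair; the across-period effect wins (1140 vs 1000 kJ/mol).
Xe > Br: period and group pull opposite ways; the across-period shift dominates (1170 vs 1140 kJ/mol).
N > Xe: the two effects oppose for this pair; the down-group effect wins (1402 vs 1170 kJ/mol).
Approximate values (kJ/mol): N 1402, S 1000, Br 1140, Xe 1170.
So from lowest to highest: S < Br < Xe < N.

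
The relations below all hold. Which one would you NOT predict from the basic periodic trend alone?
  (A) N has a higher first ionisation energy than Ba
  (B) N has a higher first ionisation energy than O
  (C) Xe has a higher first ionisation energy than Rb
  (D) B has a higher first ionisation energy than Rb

The general trend: first ionisation energy increases across a period and decreases down a group.
(A) N (period 2, group 15) vs Ba (period 6, group 2): the stated order agrees with the simple trend.
(B) N (period 2, group 15) vs O (period 2, group 16): the stated order contradicts the simple trend.
(C) Xe (period 5, group 18) vs Rb (period 5, group 1): the stated order agrees with the simple trend.
(D) B (period 2, group 13) vs Rb (period 5, group 1): the stated order agrees with the simple trend.
The exception is (B): pairing an electron in O's 2p⁴ costs repulsion energy, so O ionizes more easily than half-filled N (2p³).

(B)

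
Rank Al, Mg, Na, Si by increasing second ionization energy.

IE_2 is the cost of taking one more electron from the +1 cation: Al⁺ still has 2 valence electrons; Mg⁺ still has 1 valence electron; Na⁺ is the bare [Ne] core; Si⁺ still has 3 valence electrons.
Breaking into a closed-shell core is much more expensive than removing a leftover valence electron — Na has the largest IE_2 here.
Valence configurations: Al⁺ [Ne]3s², Mg⁺ [Ne]3s¹, Si⁺ [Ne]3s²3p¹.
Si⁺ loses a lone 3p electron whereas Al⁺ must break into a filled 3s² pair, so IE_2(Al) > IE_2(Si) even though Si has the higher nuclear charge.
The numbers (kJ/mol): Al 1817, Mg 1451, Na 4562, Si 1577.
Putting it together, IE_2: Mg < Si < Al < Na.

Mg, Si, Al, Na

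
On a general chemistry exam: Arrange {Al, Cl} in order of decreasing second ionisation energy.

Cl > Al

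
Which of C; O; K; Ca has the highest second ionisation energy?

O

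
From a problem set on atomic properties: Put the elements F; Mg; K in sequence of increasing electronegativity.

EN rises left→right (higher Z_eff, smaller atoms) and falls top→bottom (larger, more shielded atoms).
Neither a single period nor a single group — weigh both effects.
Mg > K: both effects reinforce here, so Mg is clearly the higher of the two.
F > Mg: both effects reinforce here, so F is clearly the higher of the two.
Tabulated electronegativity (Pauling): F 3.98, Mg 1.31, K 0.82.
So from lowest to highest: K < Mg < F.

K, Mg, F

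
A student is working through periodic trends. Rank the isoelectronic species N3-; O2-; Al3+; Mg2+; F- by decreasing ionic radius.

All of these have 10 electrons, so size is governed by nuclear charge alone: the more protons, the stronger the pull on the same electron cloud, and the smaller the ion.
Nuclear charges: Al3+ (Z=13), Mg2+ (Z=12), F- (Z=9), O2- (Z=8), N3- (Z=7).
Largest to smallest: N3- > O2- > F- > Mg2+ > Al3+.

N3- > O2- > F- > Mg2+ > Al3+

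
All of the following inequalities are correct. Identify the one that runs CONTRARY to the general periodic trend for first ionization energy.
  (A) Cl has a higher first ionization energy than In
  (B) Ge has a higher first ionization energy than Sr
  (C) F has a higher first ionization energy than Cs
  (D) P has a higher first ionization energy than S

The general trend: first ionization energy increases across a period and decreases down a group.
(A) Cl (period 3, group 17) vs In (period 5, group 13): the stated order agrees with the simple trend.
(B) Ge (period 4, group 14) vs Sr (period 5, group 2): the stated order agrees with the simple trend.
(C) F (period 2, group 17) vs Cs (period 6, group 1): the stated order agrees with the simple trend.
(D) P (period 3, group 15) vs S (period 3, group 16): the stated order contradicts the simple trend.
The exception is (D): S (3p⁴) ionizes more easily than half-filled P (3p³) because the paired 3p electron in S is pushed out by e⁻–e⁻ repulsion.

(D)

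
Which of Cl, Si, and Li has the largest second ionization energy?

IE_2 is the cost of taking one more electron from the +1 cation: Cl⁺ still has 6 valence electrons; Si⁺ still has 3 valence electrons; Li⁺ is the bare [He] core.
Core electrons are held far more tightly than valence electrons, so Li tops the IE_2 order.
Valence configurations: Cl⁺ [Ne]3s²3p⁴, Si⁺ [Ne]3s²3p¹.
Approximate IE_2 values (kJ/mol): Cl 2298, Si 1577, Li 7298.
Overall IE_2 order: Si < Cl < Li.

Li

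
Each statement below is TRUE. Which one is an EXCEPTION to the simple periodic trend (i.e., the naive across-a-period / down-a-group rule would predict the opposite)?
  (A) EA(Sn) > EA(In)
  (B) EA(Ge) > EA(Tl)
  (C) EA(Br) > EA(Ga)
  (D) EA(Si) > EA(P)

The general trend: electron affinity increases across a period and decreases down a group.
(A) Sn (period 5, group 14) vs In (period 5, group 13): the stated order agrees with the simple trend.
(B) Ge (period 4, group 14) vs Tl (period 6, group 13): the stated order agrees with the simple trend.
(C) Br (period 4, group 17) vs Ga (period 4, group 13): the stated order agrees with the simple trend.
(D) Si (period 3, group 14) vs P (period 3, group 15): the stated order contradicts the simple trend.
The exception is (D): adding an electron to P's half-filled 3p³ is unfavourable, so Si (3p²) has the more exothermic EA.

(D)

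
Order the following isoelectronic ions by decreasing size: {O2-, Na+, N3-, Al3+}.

N3- > O2- > Na+ > Al3+

All of these have 10 electrons, so size is governed by nuclear charge alone: the more protons, the stronger the pull on the same electron cloud, and the smaller the ion.
Nuclear charges: Al3+ (Z=13), Na+ (Z=11), O2- (Z=8), N3- (Z=7).
Largest to smallest: N3- > O2- > Na+ > Al3+.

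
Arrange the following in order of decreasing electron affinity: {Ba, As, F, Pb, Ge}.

F > Ge > As > Pb > Ba

F is in period 2, group 17; Ge is in period 4, group 14; As is in period 4, group 15; Ba is in period 6, group 2; Pb is in period 6, group 14.
Adding an electron releases more energy for atoms nearer the top right (short of the noble gases).
Neither a single period nor a single group — weigh both effects.
Pb > Ba: Pb lies to the right of Ba in period 6, so the across-period effect alone puts Pb higher.
As > Pb: relative to Pb, both the across-period and down-group shifts push As's electron affinity up.
Ge > As: this pair runs against the simple trend — see the exception note.
F > Ge: both effects reinforce here, so F is clearly the higher of the two.
Note the exception: Ge has a higher electron affinity than As, contrary to the simple trend — adding an electron to As's half-filled 4p³ is unfavourable, so Ge (4p²) has the more exothermic EA.
Tabulated electron affinity (kJ/mol): F 328, Ge 119, As 78, Ba 14, Pb 35.
So from highest to lowest: F > Ge > As > Pb > Ba.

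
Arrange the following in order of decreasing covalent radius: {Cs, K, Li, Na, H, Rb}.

Radius decreases left→right (rising Z_eff, same n) and increases top→bottom (higher n).
All are in group 1, so atomic radius increases down the group.
So from largest to smallest: Cs > Rb > K > Na > Li > H.

Cs > Rb > K > Na > Li > H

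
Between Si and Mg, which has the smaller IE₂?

IE_2 is the cost of taking one more electron from the +1 cation: Si⁺ still has 3 valence electrons; Mg⁺ still has 1 valence electron.
All are still removing valence electrons, so compare the +1 ions as you would atoms: IE_2 generally rises across a period (higher Z_eff) and falls down a group (larger shell), subject to the usual subshell exceptions.
Valence configurations: Si⁺ [Ne]3s²3p¹, Mg⁺ [Ne]3s¹.
Tabulated IE_2 (kJ/mol): Si 1577, Mg 1451.
Hence IE_2: Mg < Si.

Mg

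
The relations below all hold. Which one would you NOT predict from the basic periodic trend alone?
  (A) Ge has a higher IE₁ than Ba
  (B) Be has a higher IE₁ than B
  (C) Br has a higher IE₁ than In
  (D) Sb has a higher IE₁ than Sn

(B)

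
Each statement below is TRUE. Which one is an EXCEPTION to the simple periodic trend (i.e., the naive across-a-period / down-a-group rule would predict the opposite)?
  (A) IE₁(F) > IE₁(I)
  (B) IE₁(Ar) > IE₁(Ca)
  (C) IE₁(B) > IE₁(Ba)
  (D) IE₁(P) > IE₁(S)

(D)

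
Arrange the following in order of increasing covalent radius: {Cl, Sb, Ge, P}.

Cl < P < Ge < Sb

Moving right in a period, electrons are added to the same shell under a stronger nuclear pull, so atoms get smaller; moving down, a new shell is opened and atoms get larger.
Here both period and group differ, so the two effects have to be weighed against each other.
P > Cl: P lies to the left of Cl in period 3, so the across-period effect alone puts P larger.
Ge > P: relative to P, both the across-period and down-group shifts push Ge's atomic radius up.
Sb > Ge: period and group pull opposite ways; the down-group shift dominates (140 vs 121 pm).
Approximate values (pm): P 111, Cl 99, Ge 121, Sb 140.
So from smallest to largest: Cl < P < Ge < Sb.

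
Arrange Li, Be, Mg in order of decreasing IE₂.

Li > Be > Mg

IE_2 is the cost of taking one more electron from the +1 cation: Li⁺ is the bare [He] core; Be⁺ still has 1 valence electron; Mg⁺ still has 1 valence electron.
Breaking into a closed-shell core is much more expensive than removing a leftover valence electron — Li has the largest IE_2 here.
Valence configurations: Be⁺ [He]2s¹, Mg⁺ [Ne]3s¹.
Tabulated IE_2 (kJ/mol): Li 7298, Be 1757, Mg 1451.
Hence IE_2: Mg < Be < Li.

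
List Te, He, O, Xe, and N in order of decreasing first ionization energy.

He is in period 1, group 18; N is in period 2, group 15; O is in period 2, group 16; Te is in period 5, group 16; Xe is in period 5, group 18.
Removing the outermost electron gets harder across a period and easier down a group.
These span different periods and groups, so the two trends combine.
Xe > Te: Xe lies to the right of Te in period 5, so the across-period effect alone puts Xe higher.
O > Xe: period and group pull opposite ways; the down-group shift dominates (1314 vs 1170 kJ/mol).
N > O: this pair runs against the simple trend — see the exception note.
He > N: relative to N, both the across-period and down-group shifts push He's first ionization energy up.
Note the exception: N has a higher first ionization energy than O, contrary to the simple trend — pairing an electron in O's 2p⁴ costs repulsion energy, so O ionizes more easily than half-filled N (2p³).
Tabulated first ionization energy (kJ/mol): He 2372, N 1402, O 1314, Te 869, Xe 1170.
So from highest to lowest: He > N > O > Xe > Te.

He, N, O, Xe, Te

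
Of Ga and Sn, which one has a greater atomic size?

Atomic radius shrinks across a period as nuclear charge pulls the same shell inward, and grows down a group as new shells are added.
A diagonal step moves right (one effect) and down (the opposite effect) at once.
Sn > Ga: the two effects oppose for this pair; the down-group effect wins (140 vs 124 pm).
Approximate values (pm): Ga 124, Sn 140.
So Sn has the greater atomic size (Sn > Ga).

Sn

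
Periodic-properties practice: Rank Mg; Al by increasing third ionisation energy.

Consider each +2 ion: Mg²⁺ is the bare [Ne] core; Al²⁺ still has 1 valence electron.
Pulling an electron out of a noble-gas core costs far more than removing a remaining valence electron, so Mg sits at the high end of IE_3.
Approximate IE_3 values (kJ/mol): Mg 7733, Al 2745.
Hence IE_3: Al < Mg.

Al < Mg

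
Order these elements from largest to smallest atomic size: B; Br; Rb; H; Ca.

H is in period 1, group 1; B is in period 2, group 13; Ca is in period 4, group 2; Br is in period 4, group 17; Rb is in period 5, group 1.
Atomic radius shrinks across a period as nuclear charge pulls the same shell inward, and grows down a group as new shells are added.
Neither a single period nor a single group — weigh both effects.
B > H: the two effects oppose for this pair; the down-group effect wins (85 vs 32 pm).
Br > B: the two effects oppose for this pair; the down-group effect wins (114 vs 85 pm).
Ca > Br: both are in period 4; the period trend gives Ca the larger value.
Rb > Ca: relative to Ca, both the across-period and down-group shifts push Rb's atomic radius up.
For reference (pm): H 32, B 85, Ca 171, Br 114, Rb 210.
So from largest to smallest: Rb > Ca > Br > B > H.

Rb, Ca, Br, B, H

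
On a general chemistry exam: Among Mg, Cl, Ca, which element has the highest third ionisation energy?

Consider each +2 ion: Mg²⁺ is the bare [Ne] core; Cl²⁺ still has 5 valence electrons; Ca²⁺ is the bare [Ar] core.
Breaking into a closed-shell core is much more expensive than removing a leftover valence electron — Ca and Mg have the largest IE_3 here.
Tabulated IE_3 (kJ/mol): Mg 7733, Cl 3822, Ca 4912.
Hence IE_3: Cl < Ca < Mg.

Mg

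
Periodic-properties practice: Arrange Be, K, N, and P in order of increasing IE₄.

Consider each +3 ion: Be³⁺ is already 1 electron into the core; K³⁺ is already 2 electrons into the core; N³⁺ still has 2 valence electrons; P³⁺ still has 2 valence electrons.
Usually core removal costs more than valence removal, but here the competition is close: a tightly held n=2 valence electron can cost more to remove than an n=3 core electron, so the actual values have to decide it.
Valence configurations: N³⁺ [He]2s², P³⁺ [Ne]3s².
The numbers (kJ/mol): Be 21007, K 5877, N 7475, P 4964.
Hence IE_4: P < K < N < Be.

P < K < N < Be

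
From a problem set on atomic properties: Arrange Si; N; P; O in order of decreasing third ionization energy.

The third ionization energy removes an electron from the +2 ion. For each element: Si²⁺ still has 2 valence electrons; N²⁺ still has 3 valence electrons; P²⁺ still has 3 valence electrons; O²⁺ still has 4 valence electrons.
All are still removing valence electrons, so compare the +2 ions as you would atoms: IE_3 generally rises across a period (higher Z_eff) and falls down a group (larger shell), subject to the usual subshell exceptions.
Valence configurations: Si²⁺ [Ne]3s², N²⁺ [He]2s²2p¹, P²⁺ [Ne]3s²3p¹, O²⁺ [He]2s²2p².
P²⁺ loses a lone 3p electron whereas Si²⁺ must break into a filled 3s² pair, so IE_3(Si) > IE_3(P) even though P has the higher nuclear charge.
The numbers (kJ/mol): Si 3232, N 4578, P 2914, O 5300.
Putting it together, IE_3: P < Si < N < O.

O > N > Si > P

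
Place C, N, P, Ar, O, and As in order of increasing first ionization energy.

C is in period 2, group 14; N is in period 2, group 15; O is in period 2, group 16; P is in period 3, group 15; Ar is in period 3, group 18; As is in period 4, group 15.
IE₁ increases left→right with effective nuclear charge and decreases top→bottom as the valence shell moves farther out.
Here both period and group differ, so the two effects have to be weighed against each other.
P > As: they share group 15; the group trend gives P the larger value.
C > P: period and group pull opposite ways; the down-group shift dominates (1086 vs 1012 kJ/mol).
O > C: both are in period 2; the period trend gives O the larger value.
N > O: this pair runs against the simple trend — see the exception note.
Ar > N: the two effects oppose for this pair; the across-period effect wins (1521 vs 1402 kJ/mol).
Note the exception: N has a higher first ionization energy than O, contrary to the simple trend — pairing an electron in O's 2p⁴ costs repulsion energy, so O ionizes more easily than half-filled N (2p³).
Tabulated first ionization energy (kJ/mol): C 1086, N 1402, O 1314, P 1012, Ar 1521, As 947.
So from lowest to highest: As < P < C < O < N < Ar.

As, P, C, O, N, Ar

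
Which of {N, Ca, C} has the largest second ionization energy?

N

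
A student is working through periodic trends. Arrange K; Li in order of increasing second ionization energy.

IE_2 is the cost of taking one more electron from the +1 cation: K⁺ is the bare [Ar] core; Li⁺ is the bare [He] core.
All of these are removing an electron from a noble-gas core or deeper; the smaller core (lower principal quantum number) is held far more tightly, and within a period the higher nuclear charge binds the same core more tightly.
Approximate IE_2 values (kJ/mol): K 3052, Li 7298.
Hence IE_2: K < Li.

K < Li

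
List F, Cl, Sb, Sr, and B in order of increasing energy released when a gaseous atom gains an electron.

Sr, B, Sb, F, Cl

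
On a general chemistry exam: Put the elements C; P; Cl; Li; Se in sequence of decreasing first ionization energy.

Cl, C, P, Se, Li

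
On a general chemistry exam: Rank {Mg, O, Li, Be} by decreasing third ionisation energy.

Be > Li > Mg > O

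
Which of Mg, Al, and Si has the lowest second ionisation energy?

IE_2 is the cost of taking one more electron from the +1 cation: Mg⁺ still has 1 valence electron; Al⁺ still has 2 valence electrons; Si⁺ still has 3 valence electrons.
All are still removing valence electrons, so compare the +1 ions as you would atoms: IE_2 generally rises across a period (higher Z_eff) and falls down a group (larger shell), subject to the usual subshell exceptions.
Valence configurations: Mg⁺ [Ne]3s¹, Al⁺ [Ne]3s², Si⁺ [Ne]3s²3p¹.
Si⁺ loses a lone 3p electron whereas Al⁺ must break into a filled 3s² pair, so IE_2(Al) > IE_2(Si) even though Si has the higher nuclear charge.
The numbers (kJ/mol): Mg 1451, Al 1817, Si 1577.
Overall IE_2 order: Mg < Si < Al.

Mg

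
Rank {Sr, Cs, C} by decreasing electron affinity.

EA tends to increase across a period and decrease down a group, though the pattern is less regular than for IE or radius.
Here both period and group differ, so the two effects have to be weighed against each other.
Cs > Sr: this pair runs against the simple trend — see the exception note.
C > Cs: both effects reinforce here, so C is clearly the higher of the two.
Note the exception: Cs has a higher electron affinity than Sr, contrary to the simple trend — adding an electron to Sr (ns²) has to open a new, higher-energy np subshell, which is unfavourable.
Tabulated electron affinity (kJ/mol): C 122, Sr 5, Cs 46.
So from highest to lowest: C > Cs > Sr.

C > Cs > Sr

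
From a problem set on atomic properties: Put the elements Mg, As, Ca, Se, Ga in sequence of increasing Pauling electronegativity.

Mg is in period 3, group 2; Ca is in period 4, group 2; Ga is in period 4, group 13; As is in period 4, group 15; Se is in period 4, group 16.
Electronegativity increases across a period and decreases down a group, tracking effective nuclear charge and atomic size.
These span different periods and groups, so the two trends combine.
Mg > Ca: they share group 2; the group trend gives Mg the larger value.
Ga > Mg: the two effects oppose for this pair; the across-period effect wins (1.81 vs 1.31).
As > Ga: both are in period 4; the period trend gives As the larger value.
Se > As: Se lies to the right of As in period 4, so the across-period effect alone puts Se higher.
For reference (Pauling): Mg 1.31, Ca 1.00, Ga 1.81, As 2.18, Se 2.55.
So from lowest to highest: Ca < Mg < Ga < As < Se.

Ca < Mg < Ga < As < Se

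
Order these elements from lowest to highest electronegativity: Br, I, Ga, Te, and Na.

Na < Ga < Te < I < Br

Na is in period 3, group 1; Ga is in period 4, group 13; Br is in period 4, group 17; Te is in period 5, group 16; I is in period 5, group 17.
Atoms toward the upper right of the periodic table pull bonding electrons most strongly.
Here both period and group differ, so the two effects have to be weighed against each other.
Ga > Na: the two effects oppose for this pair; the across-period effect wins (1.81 vs 0.93).
Te > Ga: the two effects oppose for this pair; the across-period effect wins (2.10 vs 1.81).
I > Te: both are in period 5; the period trend gives I the larger value.
Br > I: Br sits above I in group 17, so the down-group effect alone puts Br higher.
Approximate values (Pauling): Na 0.93, Ga 1.81, Br 2.96, Te 2.10, I 2.66.
So from lowest to highest: Na < Ga < Te < I < Br.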